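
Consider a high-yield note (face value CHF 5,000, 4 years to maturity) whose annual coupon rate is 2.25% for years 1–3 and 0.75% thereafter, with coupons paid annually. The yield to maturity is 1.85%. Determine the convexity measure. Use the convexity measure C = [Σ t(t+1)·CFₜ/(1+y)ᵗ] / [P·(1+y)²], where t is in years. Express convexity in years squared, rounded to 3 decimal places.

18.441

With y = 0.0185:
  t   CF        PV=CF/(1+0.0185)^t    t·PV        t(t+1)·PV
  1       112.50       110.4566       110.4566         220.9131
  2       112.50       108.4502       216.9004         650.7013
  3       112.50       106.4803       319.4410       1,277.7641
  4     5,037.50     4,681.3480    18,725.3920      93,626.9598
  Σ                  5,006.7351    19,372.1900      95,776.3383
P = 5,006.7351.
Convexity = Σ t(t+1)·PV / [P·(1+y)²] = 95,776.3383 / (5,006.7351 × 1.037342) = 18.44088.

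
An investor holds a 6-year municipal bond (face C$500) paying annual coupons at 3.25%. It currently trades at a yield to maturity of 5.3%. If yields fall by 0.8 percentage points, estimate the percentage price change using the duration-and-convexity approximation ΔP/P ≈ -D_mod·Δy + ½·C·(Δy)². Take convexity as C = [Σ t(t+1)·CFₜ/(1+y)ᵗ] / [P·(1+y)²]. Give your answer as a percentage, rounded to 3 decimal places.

With y = 0.053:
  t   CF        PV=CF/(1+0.053)^t    t·PV        t(t+1)·PV
  1        16.25        15.4321        15.4321          30.8642
  2        16.25        14.6554        29.3107          87.9322
  3        16.25        13.9177        41.7532         167.0127
  4        16.25        13.2172        52.8689         264.3443
  5        16.25        12.5520        62.7598         376.5588
  6       516.25       378.6952     2,272.1714      15,905.1998
  Σ                    448.4696     2,474.2960      16,831.9119
P = 448.4696; D_Mac = 5.51720 yrs; D_mod = 5.23951 yrs; C = 33.84883.
Duration effect: -5.23951 × (-0.008) = +0.041916
Convexity effect: 0.5 × 33.84883 × (-0.008)² = +0.0010832
ΔP/P ≈ +0.041916 + 0.0010832 = +0.042999 = +4.2999%.

+4.300%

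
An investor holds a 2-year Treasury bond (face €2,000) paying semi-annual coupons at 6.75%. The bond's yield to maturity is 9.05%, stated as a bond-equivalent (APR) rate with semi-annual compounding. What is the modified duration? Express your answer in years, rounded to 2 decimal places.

1.82 years

Periodic yield y = 0.04525. First find Macaulay duration:
  t   CF        PV=CF/(1+0.04525)^t    t·PV
  1        67.50        64.5779        64.5779
  2        67.50        61.7822       123.5644
  3        67.50        59.1076       177.3228
  4     2,067.50     1,732.0675     6,928.2700
  Σ                  1,917.5352     7,293.7350
P = 1,917.5352; Macaulay duration = 7,293.7350 / 1,917.5352 = 3.80370 half-year periods = 1.90185 years.
Modified duration = D_Mac / (1 + y) = 1.90185 / 1.04525 = 1.81952 years.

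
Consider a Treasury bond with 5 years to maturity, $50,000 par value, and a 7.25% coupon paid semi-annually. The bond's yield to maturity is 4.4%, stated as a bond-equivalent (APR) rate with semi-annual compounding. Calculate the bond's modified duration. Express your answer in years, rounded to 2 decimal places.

4.24 years

Periodic yield y = 0.022. First find Macaulay duration:
  t   CF        PV=CF/(1+0.022)^t    t·PV
  1     1,812.50     1,773.4834     1,773.4834
  2     1,812.50     1,735.3066     3,470.6132
  3     1,812.50     1,697.9517     5,093.8550
  4     1,812.50     1,661.4009     6,645.6035
  5     1,812.50     1,625.6369     8,128.1843
  6     1,812.50     1,590.6427     9,543.8563
  7     1,812.50     1,556.4019    10,894.8131
  8     1,812.50     1,522.8981    12,183.1849
  9     1,812.50     1,490.1156    13,411.0401
  10   51,812.50    41,679.7965   416,797.9650
  Σ                 56,333.6342   487,942.5989
P = 56,333.6342; Macaulay duration = 487,942.5989 / 56,333.6342 = 8.66166 half-year periods = 4.33083 years.
Modified duration = D_Mac / (1 + y) = 4.33083 / 1.022 = 4.23760 years.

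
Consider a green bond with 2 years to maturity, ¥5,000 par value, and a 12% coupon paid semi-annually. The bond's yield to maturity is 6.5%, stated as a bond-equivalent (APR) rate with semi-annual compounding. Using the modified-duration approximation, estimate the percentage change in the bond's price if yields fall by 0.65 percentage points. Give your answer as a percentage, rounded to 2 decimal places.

Periodic yield y = 0.0325. Modified duration first:
  t   CF        PV=CF/(1+0.0325)^t    t·PV
  1       300.00       290.5569       290.5569
  2       300.00       281.4110       562.8221
  3       300.00       272.5531       817.6592
  4     5,300.00     4,663.5392    18,654.1567
  Σ                  5,508.0602    20,325.1948
P = 5,508.0602; D_Mac = 3.69008 half-year periods = 1.84504 yrs; D_mod = 1.84504/(1+0.0325) = 1.78696 yrs.
ΔP/P ≈ -D_mod · Δy = -1.78696 × (-0.0065) = +0.011615 = +1.1615%.

+1.16%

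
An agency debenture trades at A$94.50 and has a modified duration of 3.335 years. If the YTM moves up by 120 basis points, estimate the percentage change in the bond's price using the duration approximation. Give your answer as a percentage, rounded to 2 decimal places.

Duration approximation: ΔP/P ≈ -D_mod · Δy = -3.335 × (+0.012) = -0.040020.
As a percentage: -4.0020%.

-4.00%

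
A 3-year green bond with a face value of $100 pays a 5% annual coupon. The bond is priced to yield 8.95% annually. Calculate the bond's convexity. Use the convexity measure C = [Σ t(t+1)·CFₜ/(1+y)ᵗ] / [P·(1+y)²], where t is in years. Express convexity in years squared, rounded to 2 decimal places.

9.44

With y = 0.0895:
  t   CF        PV=CF/(1+0.0895)^t    t·PV        t(t+1)·PV
  1         5.00         4.5893         4.5893           9.1785
  2         5.00         4.2123         8.4245          25.2736
  3       105.00        81.1909       243.5728         974.2913
  Σ                     89.9925       256.5866       1,008.7434
P = 89.9925.
Convexity = Σ t(t+1)·PV / [P·(1+y)²] = 1,008.7434 / (89.9925 × 1.187010) = 9.44322.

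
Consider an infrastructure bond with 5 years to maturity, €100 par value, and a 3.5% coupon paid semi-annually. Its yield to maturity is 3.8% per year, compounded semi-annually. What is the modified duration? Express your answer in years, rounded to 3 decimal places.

Periodic yield y = 0.019. First find Macaulay duration:
  t   CF        PV=CF/(1+0.019)^t    t·PV
  1         1.75         1.7174         1.7174
  2         1.75         1.6853         3.3707
  3         1.75         1.6539         4.9618
  4         1.75         1.6231         6.4923
  5         1.75         1.5928         7.9641
  6         1.75         1.5631         9.3787
  7         1.75         1.5340        10.7378
  8         1.75         1.5054        12.0430
  9         1.75         1.4773        13.2958
  10      101.75        84.2932       842.9321
  Σ                     98.6455       912.8937
P = 98.6455; Macaulay duration = 912.8937 / 98.6455 = 9.25428 half-year periods = 4.62714 years.
Modified duration = D_Mac / (1 + y) = 4.62714 / 1.019 = 4.54086 years.

4.541 years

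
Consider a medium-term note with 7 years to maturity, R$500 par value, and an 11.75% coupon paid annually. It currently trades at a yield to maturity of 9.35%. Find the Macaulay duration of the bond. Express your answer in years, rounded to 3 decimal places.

5.248 years

Periodic yield y = 0.0935. Discount each cash flow and weight by its year:
  t   CF        PV=CF/(1+0.0935)^t    t·PV
  1        58.75        53.7266        53.7266
  2        58.75        49.1327        98.2653
  3        58.75        44.9316       134.7947
  4        58.75        41.0897       164.3587
  5        58.75        37.5763       187.8815
  6        58.75        34.3633       206.1799
  7       558.75       298.8725     2,092.1078
  Σ                    559.6926     2,937.3145
Price P = Σ PV = 559.6926.
Macaulay duration = Σ(t·PV) / P = 2,937.3145 / 559.6926 = 5.24809 years.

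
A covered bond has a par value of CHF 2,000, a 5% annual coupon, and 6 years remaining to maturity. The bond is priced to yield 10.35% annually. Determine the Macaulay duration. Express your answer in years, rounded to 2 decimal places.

5.22 years

Periodic yield y = 0.1035. Discount each cash flow and weight by its year:
  t   CF        PV=CF/(1+0.1035)^t    t·PV
  1       100.00        90.6208        90.6208
  2       100.00        82.1212       164.2424
  3       100.00        74.4189       223.2566
  4       100.00        67.4389       269.7557
  5       100.00        61.1137       305.5683
  6     2,100.00     1,163.0149     6,978.0893
  Σ                  1,538.7283     8,031.5330
Price P = Σ PV = 1,538.7283.
Macaulay duration = Σ(t·PV) / P = 8,031.5330 / 1,538.7283 = 5.21959 years.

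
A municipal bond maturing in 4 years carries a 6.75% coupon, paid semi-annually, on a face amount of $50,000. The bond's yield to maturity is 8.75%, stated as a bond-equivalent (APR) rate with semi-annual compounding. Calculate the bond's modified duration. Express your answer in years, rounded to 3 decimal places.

3.405 years

Periodic yield y = 0.04375. First find Macaulay duration:
  t   CF        PV=CF/(1+0.04375)^t    t·PV
  1     1,687.50     1,616.7665     1,616.7665
  2     1,687.50     1,548.9978     3,097.9956
  3     1,687.50     1,484.0698     4,452.2093
  4     1,687.50     1,421.8632     5,687.4530
  5     1,687.50     1,362.2642     6,811.3209
  6     1,687.50     1,305.1633     7,830.9798
  7     1,687.50     1,250.4558     8,753.1909
  8    51,687.50    36,695.5684   293,564.5471
  Σ                 46,685.1490   331,814.4630
P = 46,685.1490; Macaulay duration = 331,814.4630 / 46,685.1490 = 7.10749 half-year periods = 3.55375 years.
Modified duration = D_Mac / (1 + y) = 3.55375 / 1.04375 = 3.40479 years.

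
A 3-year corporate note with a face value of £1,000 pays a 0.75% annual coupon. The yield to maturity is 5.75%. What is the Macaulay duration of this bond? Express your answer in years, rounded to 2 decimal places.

Periodic yield y = 0.0575. Discount each cash flow and weight by its year:
  t   CF        PV=CF/(1+0.0575)^t    t·PV
  1         7.50         7.0922         7.0922
  2         7.50         6.7066        13.4131
  3     1,007.50       851.9300     2,555.7901
  Σ                    865.7288     2,576.2954
Price P = Σ PV = 865.7288.
Macaulay duration = Σ(t·PV) / P = 2,576.2954 / 865.7288 = 2.97587 years.

2.98 years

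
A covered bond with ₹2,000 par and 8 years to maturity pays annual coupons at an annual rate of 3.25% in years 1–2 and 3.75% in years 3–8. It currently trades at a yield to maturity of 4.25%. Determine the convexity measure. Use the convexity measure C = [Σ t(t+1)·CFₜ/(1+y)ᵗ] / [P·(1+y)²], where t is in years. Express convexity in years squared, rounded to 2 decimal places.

56.26

With y = 0.0425:
  t   CF        PV=CF/(1+0.0425)^t    t·PV        t(t+1)·PV
  1        65.00        62.3501        62.3501         124.7002
  2        65.00        59.8083       119.6165         358.8496
  3        75.00        66.1962       198.5886         794.3544
  4        75.00        63.4976       253.9902       1,269.9511
  5        75.00        60.9089       304.5446       1,827.2678
  6        75.00        58.4258       350.5550       2,453.8848
  7        75.00        56.0440       392.3077       3,138.4618
  8     2,075.00     1,487.3377    11,898.7018     107,088.3158
  Σ                  1,914.5686    13,580.6546     117,055.7856
P = 1,914.5686.
Convexity = Σ t(t+1)·PV / [P·(1+y)²] = 117,055.7856 / (1,914.5686 × 1.086806) = 56.25613.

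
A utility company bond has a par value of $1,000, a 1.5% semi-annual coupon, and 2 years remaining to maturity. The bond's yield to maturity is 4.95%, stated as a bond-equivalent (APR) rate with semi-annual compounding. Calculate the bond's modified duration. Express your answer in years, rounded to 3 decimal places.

1.929 years

Periodic yield y = 0.02475. First find Macaulay duration:
  t   CF        PV=CF/(1+0.02475)^t    t·PV
  1         7.50         7.3189         7.3189
  2         7.50         7.1421        14.2842
  3         7.50         6.9696        20.9088
  4     1,007.50       913.6363     3,654.5452
  Σ                    935.0668     3,697.0570
P = 935.0668; Macaulay duration = 3,697.0570 / 935.0668 = 3.95379 half-year periods = 1.97689 years.
Modified duration = D_Mac / (1 + y) = 1.97689 / 1.02475 = 1.92915 years.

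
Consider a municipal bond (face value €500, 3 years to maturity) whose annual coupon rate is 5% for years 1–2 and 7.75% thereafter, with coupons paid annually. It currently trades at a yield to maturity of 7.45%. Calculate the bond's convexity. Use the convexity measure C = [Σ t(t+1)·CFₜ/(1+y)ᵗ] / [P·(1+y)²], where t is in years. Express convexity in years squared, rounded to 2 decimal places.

9.74

With y = 0.0745:
  t   CF        PV=CF/(1+0.0745)^t    t·PV        t(t+1)·PV
  1        25.00        23.2666        23.2666          46.5333
  2        25.00        21.6535        43.3069         129.9207
  3       538.75       434.2782     1,302.8346       5,211.3383
  Σ                    479.1983     1,369.4081       5,387.7923
P = 479.1983.
Convexity = Σ t(t+1)·PV / [P·(1+y)²] = 5,387.7923 / (479.1983 × 1.154550) = 9.73829.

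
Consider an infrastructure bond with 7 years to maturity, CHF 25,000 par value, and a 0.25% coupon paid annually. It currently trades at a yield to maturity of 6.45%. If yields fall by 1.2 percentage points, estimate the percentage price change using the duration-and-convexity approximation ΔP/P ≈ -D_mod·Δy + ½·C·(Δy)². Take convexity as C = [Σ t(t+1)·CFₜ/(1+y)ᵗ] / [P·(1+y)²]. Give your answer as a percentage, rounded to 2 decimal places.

With y = 0.0645:
  t   CF        PV=CF/(1+0.0645)^t    t·PV        t(t+1)·PV
  1        62.50        58.7130        58.7130         117.4260
  2        62.50        55.1555       110.3110         330.9329
  3        62.50        51.8135       155.4405         621.7621
  4        62.50        48.6740       194.6961         973.4807
  5        62.50        45.7248       228.6239       1,371.7436
  6        62.50        42.9542       257.7254       1,804.0780
  7    25,062.50    16,180.9766   113,266.8361     906,134.6890
  Σ                 16,484.0117   114,272.3461     911,354.1124
P = 16,484.0117; D_Mac = 6.93231 yrs; D_mod = 6.51227 yrs; C = 48.79024.
Duration effect: -6.51227 × (-0.012) = +0.078147
Convexity effect: 0.5 × 48.79024 × (-0.012)² = +0.0035129
ΔP/P ≈ +0.078147 + 0.0035129 = +0.081660 = +8.1660%.

+8.17%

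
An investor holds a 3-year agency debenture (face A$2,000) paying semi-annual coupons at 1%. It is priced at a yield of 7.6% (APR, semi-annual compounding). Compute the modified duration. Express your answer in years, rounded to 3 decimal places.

2.850 years

Periodic yield y = 0.038. First find Macaulay duration:
  t   CF        PV=CF/(1+0.038)^t    t·PV
  1        10.00         9.6339         9.6339
  2        10.00         9.2812        18.5624
  3        10.00         8.9414        26.8243
  4        10.00         8.6141        34.4565
  5        10.00         8.2988        41.4938
  6     2,010.00     1,606.9854     9,641.9125
  Σ                  1,651.7549     9,772.8835
P = 1,651.7549; Macaulay duration = 9,772.8835 / 1,651.7549 = 5.91667 half-year periods = 2.95833 years.
Modified duration = D_Mac / (1 + y) = 2.95833 / 1.038 = 2.85003 years.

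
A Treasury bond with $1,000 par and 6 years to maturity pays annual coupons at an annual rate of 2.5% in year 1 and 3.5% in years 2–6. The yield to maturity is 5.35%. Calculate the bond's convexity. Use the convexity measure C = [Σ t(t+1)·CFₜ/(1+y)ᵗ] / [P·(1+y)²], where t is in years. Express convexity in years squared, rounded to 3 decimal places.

33.897

With y = 0.0535:
  t   CF        PV=CF/(1+0.0535)^t    t·PV        t(t+1)·PV
  1        25.00        23.7304        23.7304          47.4608
  2        35.00        31.5354        63.0709         189.2127
  3        35.00        29.9340        89.8019         359.2077
  4        35.00        28.4138       113.6553         568.2767
  5        35.00        26.9709       134.8545         809.1268
  6     1,035.00       757.0649     4,542.3894      31,796.7257
  Σ                    897.6495     4,967.5025      33,770.0105
P = 897.6495.
Convexity = Σ t(t+1)·PV / [P·(1+y)²] = 33,770.0105 / (897.6495 × 1.109862) = 33.89654.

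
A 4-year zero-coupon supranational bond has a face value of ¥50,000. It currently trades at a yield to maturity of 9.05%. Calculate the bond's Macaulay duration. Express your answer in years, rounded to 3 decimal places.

4.000 years

A zero-coupon bond has a single cash flow at maturity, so its Macaulay duration equals its maturity: 4 years.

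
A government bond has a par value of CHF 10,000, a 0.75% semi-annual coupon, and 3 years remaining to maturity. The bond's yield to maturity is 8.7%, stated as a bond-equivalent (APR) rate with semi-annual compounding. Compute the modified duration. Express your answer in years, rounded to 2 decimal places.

Periodic yield y = 0.0435. First find Macaulay duration:
  t   CF        PV=CF/(1+0.0435)^t    t·PV
  1        37.50        35.9368        35.9368
  2        37.50        34.4387        68.8773
  3        37.50        33.0030        99.0091
  4        37.50        31.6273       126.5090
  5        37.50        30.3088       151.5441
  6    10,037.50     7,774.4708    46,646.8249
  Σ                  7,939.7853    47,128.7012
P = 7,939.7853; Macaulay duration = 47,128.7012 / 7,939.7853 = 5.93577 half-year periods = 2.96788 years.
Modified duration = D_Mac / (1 + y) = 2.96788 / 1.0435 = 2.84416 years.

2.84 years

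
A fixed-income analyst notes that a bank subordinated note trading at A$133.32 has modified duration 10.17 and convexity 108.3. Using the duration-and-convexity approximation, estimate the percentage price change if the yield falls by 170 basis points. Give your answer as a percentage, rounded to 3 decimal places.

Duration effect: -D_mod·Δy = -10.17 × (-0.017) = +0.172890
Convexity effect: ½·C·(Δy)² = 0.5 × 108.3 × (-0.017)² = +0.01564935
ΔP/P ≈ +0.172890 + 0.01564935 = +0.18853935
= +18.853935%.

+18.854%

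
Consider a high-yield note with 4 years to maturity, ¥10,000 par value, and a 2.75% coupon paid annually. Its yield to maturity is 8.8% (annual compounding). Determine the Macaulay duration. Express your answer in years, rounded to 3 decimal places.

Periodic yield y = 0.088. Discount each cash flow and weight by its year:
  t   CF        PV=CF/(1+0.088)^t    t·PV
  1       275.00       252.7574       252.7574
  2       275.00       232.3137       464.6275
  3       275.00       213.5237       640.5710
  4    10,275.00     7,332.7394    29,330.9575
  Σ                  8,031.3341    30,688.9133
Price P = Σ PV = 8,031.3341.
Macaulay duration = Σ(t·PV) / P = 30,688.9133 / 8,031.3341 = 3.82115 years.

3.821 years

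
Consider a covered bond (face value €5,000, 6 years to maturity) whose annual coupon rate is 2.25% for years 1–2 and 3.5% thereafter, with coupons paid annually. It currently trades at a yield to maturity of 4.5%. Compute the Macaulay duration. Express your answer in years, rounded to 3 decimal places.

Periodic yield y = 0.045. Discount each cash flow and weight by its year:
  t   CF        PV=CF/(1+0.045)^t    t·PV
  1       112.50       107.6555       107.6555
  2       112.50       103.0196       206.0392
  3       175.00       153.3519       460.0557
  4       175.00       146.7482       586.9929
  5       175.00       140.4289       702.1447
  6     5,175.00     3,973.8604    23,843.1627
  Σ                  4,625.0646    25,906.0507
Price P = Σ PV = 4,625.0646.
Macaulay duration = Σ(t·PV) / P = 25,906.0507 / 4,625.0646 = 5.60123 years.

5.601 years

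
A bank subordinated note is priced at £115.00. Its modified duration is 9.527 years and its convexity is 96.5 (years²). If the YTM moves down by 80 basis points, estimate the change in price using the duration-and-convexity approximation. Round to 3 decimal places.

Duration effect: -D_mod·Δy = -9.527 × (-0.008) = +0.076216
Convexity effect: ½·C·(Δy)² = 0.5 × 96.5 × (-0.008)² = +0.0030880
ΔP/P ≈ +0.076216 + 0.0030880 = +0.079304
ΔP ≈ 115.00 × (+0.079304) = +9.11996.

+£9.120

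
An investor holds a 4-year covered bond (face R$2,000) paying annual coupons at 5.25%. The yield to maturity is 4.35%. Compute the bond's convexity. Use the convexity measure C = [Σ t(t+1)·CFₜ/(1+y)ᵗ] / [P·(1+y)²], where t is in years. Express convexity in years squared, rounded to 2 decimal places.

16.63

With y = 0.0435:
  t   CF        PV=CF/(1+0.0435)^t    t·PV        t(t+1)·PV
  1       105.00       100.6229       100.6229         201.2458
  2       105.00        96.4283       192.8565         578.5696
  3       105.00        92.4085       277.2255       1,108.9020
  4     2,105.00     1,775.3431     7,101.3722      35,506.8612
  Σ                  2,064.8027     7,672.0772      37,395.5787
P = 2,064.8027.
Convexity = Σ t(t+1)·PV / [P·(1+y)²] = 37,395.5787 / (2,064.8027 × 1.088892) = 16.63247.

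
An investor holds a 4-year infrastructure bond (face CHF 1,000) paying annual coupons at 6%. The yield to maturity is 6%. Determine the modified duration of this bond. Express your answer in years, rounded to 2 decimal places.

3.47 years

Periodic yield y = 0.06. First find Macaulay duration:
  t   CF        PV=CF/(1+0.06)^t    t·PV
  1        60.00        56.6038        56.6038
  2        60.00        53.3998       106.7996
  3        60.00        50.3772       151.1315
  4     1,060.00       839.6193     3,358.4771
  Σ                  1,000.0000     3,673.0119
P = 1,000.0000; Macaulay duration = 3,673.0119 / 1,000.0000 = 3.67301 years.
Modified duration = D_Mac / (1 + y) = 3.67301 / 1.06 = 3.46511 years.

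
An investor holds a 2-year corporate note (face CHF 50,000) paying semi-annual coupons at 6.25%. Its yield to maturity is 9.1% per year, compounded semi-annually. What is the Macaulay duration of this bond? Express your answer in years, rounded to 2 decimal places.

1.91 years

Periodic yield y = 0.0455. Discount each cash flow and weight by its period:
  t   CF        PV=CF/(1+0.0455)^t    t·PV
  1     1,562.50     1,494.5002     1,494.5002
  2     1,562.50     1,429.4598     2,858.9196
  3     1,562.50     1,367.2499     4,101.7498
  4    51,562.50    43,155.6654   172,622.6616
  Σ                 47,446.8754   181,077.8313
Price P = Σ PV = 47,446.8754.
Macaulay duration = Σ(t·PV) / P = 181,077.8313 / 47,446.8754 = 3.81643 half-year periods.
In years: 3.81643 / 2 = 1.90822 years.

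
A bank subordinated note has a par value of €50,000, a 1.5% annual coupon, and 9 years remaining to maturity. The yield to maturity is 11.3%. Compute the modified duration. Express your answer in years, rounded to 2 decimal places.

Periodic yield y = 0.113. First find Macaulay duration:
  t   CF        PV=CF/(1+0.113)^t    t·PV
  1       750.00       673.8544       673.8544
  2       750.00       605.4398     1,210.8795
  3       750.00       543.9710     1,631.9131
  4       750.00       488.7431     1,954.9723
  5       750.00       439.1222     2,195.6112
  6       750.00       394.5393     2,367.2358
  7       750.00       354.4828     2,481.3793
  8       750.00       318.4930     2,547.9443
  9    50,750.00    19,363.3086   174,269.7776
  Σ                 23,181.9543   189,333.5676
P = 23,181.9543; Macaulay duration = 189,333.5676 / 23,181.9543 = 8.16728 years.
Modified duration = D_Mac / (1 + y) = 8.16728 / 1.113 = 7.33808 years.

7.34 years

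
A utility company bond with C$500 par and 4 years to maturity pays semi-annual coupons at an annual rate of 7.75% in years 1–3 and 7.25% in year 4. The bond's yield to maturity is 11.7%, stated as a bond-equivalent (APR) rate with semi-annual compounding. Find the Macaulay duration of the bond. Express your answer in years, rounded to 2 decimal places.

Periodic yield y = 0.0585. Discount each cash flow and weight by its period:
  t   CF        PV=CF/(1+0.0585)^t    t·PV
  1       19.375        18.3042        18.3042
  2       19.375        17.2926        34.5852
  3       19.375        16.3369        49.0106
  4       19.375        15.4340        61.7360
  5       19.375        14.5810        72.9050
  6       19.375        13.7752        82.6509
  7       18.125        12.1742        85.2197
  8      518.125       328.7817     2,630.2537
  Σ                    436.6798     3,034.6653
Price P = Σ PV = 436.6798.
Macaulay duration = Σ(t·PV) / P = 3,034.6653 / 436.6798 = 6.94941 half-year periods.
In years: 6.94941 / 2 = 3.47470 years.

3.47 years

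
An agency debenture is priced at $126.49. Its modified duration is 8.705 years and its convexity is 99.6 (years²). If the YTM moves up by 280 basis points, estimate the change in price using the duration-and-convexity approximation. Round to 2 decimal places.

-$25.89

Duration effect: -D_mod·Δy = -8.705 × (+0.028) = -0.243740
Convexity effect: ½·C·(Δy)² = 0.5 × 99.6 × (0.028)² = +0.0390432
ΔP/P ≈ -0.243740 + 0.0390432 = -0.2046968
ΔP ≈ 126.49 × (-0.2046968) = -25.892098232.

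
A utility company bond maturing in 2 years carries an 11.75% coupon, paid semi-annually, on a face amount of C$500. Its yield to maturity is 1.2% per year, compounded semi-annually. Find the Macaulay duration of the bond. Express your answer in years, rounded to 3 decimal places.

Periodic yield y = 0.006. Discount each cash flow and weight by its period:
  t   CF        PV=CF/(1+0.006)^t    t·PV
  1       29.375        29.1998        29.1998
  2       29.375        29.0256        58.0513
  3       29.375        28.8525        86.5576
  4      529.375       516.8583     2,067.4332
  Σ                    603.9363     2,241.2419
Price P = Σ PV = 603.9363.
Macaulay duration = Σ(t·PV) / P = 2,241.2419 / 603.9363 = 3.71106 half-year periods.
In years: 3.71106 / 2 = 1.85553 years.

1.856 years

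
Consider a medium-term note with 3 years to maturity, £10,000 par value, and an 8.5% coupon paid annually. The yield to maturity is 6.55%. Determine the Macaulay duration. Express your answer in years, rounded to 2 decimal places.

2.78 years

Periodic yield y = 0.0655. Discount each cash flow and weight by its year:
  t   CF        PV=CF/(1+0.0655)^t    t·PV
  1       850.00       797.7475       797.7475
  2       850.00       748.7072     1,497.4144
  3    10,850.00     8,969.5236    26,908.5707
  Σ                 10,515.9783    29,203.7327
Price P = Σ PV = 10,515.9783.
Macaulay duration = Σ(t·PV) / P = 29,203.7327 / 10,515.9783 = 2.77708 years.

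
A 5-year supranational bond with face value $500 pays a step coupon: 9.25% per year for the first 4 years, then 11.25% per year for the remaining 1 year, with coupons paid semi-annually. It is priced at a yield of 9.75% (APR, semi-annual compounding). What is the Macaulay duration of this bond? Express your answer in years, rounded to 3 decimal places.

Periodic yield y = 0.04875. Discount each cash flow and weight by its period:
  t   CF        PV=CF/(1+0.04875)^t    t·PV
  1       23.125        22.0501        22.0501
  2       23.125        21.0251        42.0502
  3       23.125        20.0478        60.1433
  4       23.125        19.1159        76.4634
  5       23.125        18.2273        91.1364
  6       23.125        17.3800       104.2800
  7       23.125        16.5721       116.0048
  8       23.125        15.8018       126.4142
  9       28.125        18.3250       164.9253
  10     528.125       328.1081     3,281.0813
  Σ                    496.6531     4,084.5490
Price P = Σ PV = 496.6531.
Macaulay duration = Σ(t·PV) / P = 4,084.5490 / 496.6531 = 8.22415 half-year periods.
In years: 8.22415 / 2 = 4.11207 years.

4.112 years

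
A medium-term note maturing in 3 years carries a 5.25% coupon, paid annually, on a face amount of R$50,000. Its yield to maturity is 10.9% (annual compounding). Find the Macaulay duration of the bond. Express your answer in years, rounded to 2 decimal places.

2.84 years

Periodic yield y = 0.109. Discount each cash flow and weight by its year:
  t   CF        PV=CF/(1+0.109)^t    t·PV
  1     2,625.00     2,366.9973     2,366.9973
  2     2,625.00     2,134.3528     4,268.7057
  3    52,625.00    38,583.1313   115,749.3938
  Σ                 43,084.4814   122,385.0967
Price P = Σ PV = 43,084.4814.
Macaulay duration = Σ(t·PV) / P = 122,385.0967 / 43,084.4814 = 2.84058 years.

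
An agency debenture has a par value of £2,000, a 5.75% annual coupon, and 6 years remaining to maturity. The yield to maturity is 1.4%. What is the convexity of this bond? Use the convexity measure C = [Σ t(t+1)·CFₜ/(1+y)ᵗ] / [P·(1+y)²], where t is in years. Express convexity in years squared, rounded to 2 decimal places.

34.79

With y = 0.014:
  t   CF        PV=CF/(1+0.014)^t    t·PV        t(t+1)·PV
  1       115.00       113.4122       113.4122         226.8245
  2       115.00       111.8464       223.6928         671.0783
  3       115.00       110.3021       330.9064       1,323.6258
  4       115.00       108.7792       435.1170       2,175.5848
  5       115.00       107.2774       536.3868       3,218.3207
  6     2,115.00     1,945.7303    11,674.3818      81,720.6725
  Σ                  2,497.3477    13,313.8970      89,336.1066
P = 2,497.3477.
Convexity = Σ t(t+1)·PV / [P·(1+y)²] = 89,336.1066 / (2,497.3477 × 1.028196) = 34.79142.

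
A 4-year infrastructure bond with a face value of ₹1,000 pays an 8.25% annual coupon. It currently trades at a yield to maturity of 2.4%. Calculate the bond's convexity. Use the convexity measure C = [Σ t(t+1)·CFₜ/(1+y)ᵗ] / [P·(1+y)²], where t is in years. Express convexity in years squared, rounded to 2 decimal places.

With y = 0.024:
  t   CF        PV=CF/(1+0.024)^t    t·PV        t(t+1)·PV
  1        82.50        80.5664        80.5664         161.1328
  2        82.50        78.6781       157.3563         472.0688
  3        82.50        76.8341       230.5023         922.0093
  4     1,082.50       984.5280     3,938.1121      19,690.5603
  Σ                  1,220.6067     4,406.5371      21,245.7712
P = 1,220.6067.
Convexity = Σ t(t+1)·PV / [P·(1+y)²] = 21,245.7712 / (1,220.6067 × 1.048576) = 16.59957.

16.60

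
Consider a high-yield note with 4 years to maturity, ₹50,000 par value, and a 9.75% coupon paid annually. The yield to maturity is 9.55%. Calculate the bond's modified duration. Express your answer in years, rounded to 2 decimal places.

Periodic yield y = 0.0955. First find Macaulay duration:
  t   CF        PV=CF/(1+0.0955)^t    t·PV
  1     4,875.00     4,450.0228     4,450.0228
  2     4,875.00     4,062.0929     8,124.1859
  3     4,875.00     3,707.9808    11,123.9423
  4    54,875.00    38,100.0026   152,400.0105
  Σ                 50,320.0992   176,098.1616
P = 50,320.0992; Macaulay duration = 176,098.1616 / 50,320.0992 = 3.49956 years.
Modified duration = D_Mac / (1 + y) = 3.49956 / 1.0955 = 3.19449 years.

3.19 years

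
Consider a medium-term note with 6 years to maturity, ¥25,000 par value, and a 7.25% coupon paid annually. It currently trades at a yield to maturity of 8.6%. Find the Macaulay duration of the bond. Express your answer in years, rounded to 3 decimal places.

5.039 years

Periodic yield y = 0.086. Discount each cash flow and weight by its year:
  t   CF        PV=CF/(1+0.086)^t    t·PV
  1     1,812.50     1,668.9687     1,668.9687
  2     1,812.50     1,536.8036     3,073.6072
  3     1,812.50     1,415.1046     4,245.3138
  4     1,812.50     1,303.0429     5,212.1716
  5     1,812.50     1,199.8553     5,999.2767
  6    26,812.50    16,344.0002    98,064.0010
  Σ                 23,467.7753   118,263.3389
Price P = Σ PV = 23,467.7753.
Macaulay duration = Σ(t·PV) / P = 118,263.3389 / 23,467.7753 = 5.03939 years.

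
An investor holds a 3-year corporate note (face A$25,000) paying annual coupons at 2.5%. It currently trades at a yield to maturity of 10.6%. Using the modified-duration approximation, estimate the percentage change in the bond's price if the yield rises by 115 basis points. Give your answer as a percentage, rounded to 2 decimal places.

Periodic yield y = 0.106. Modified duration first:
  t   CF        PV=CF/(1+0.106)^t    t·PV
  1       625.00       565.0995       565.0995
  2       625.00       510.9398     1,021.8797
  3    25,625.00    18,940.8076    56,822.4229
  Σ                 20,016.8469    58,409.4020
P = 20,016.8469; D_Mac = 2.91801 yrs; D_mod = 2.91801/(1+0.106) = 2.63835 yrs.
ΔP/P ≈ -D_mod · Δy = -2.63835 × (+0.0115) = -0.030341 = -3.0341%.

-3.03%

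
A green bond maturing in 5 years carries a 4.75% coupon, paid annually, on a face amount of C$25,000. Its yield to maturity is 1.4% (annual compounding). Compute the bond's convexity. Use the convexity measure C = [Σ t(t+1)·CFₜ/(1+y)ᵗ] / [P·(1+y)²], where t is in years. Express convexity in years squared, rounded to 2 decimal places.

With y = 0.014:
  t   CF        PV=CF/(1+0.014)^t    t·PV        t(t+1)·PV
  1     1,187.50     1,171.1045     1,171.1045       2,342.2091
  2     1,187.50     1,154.9354     2,309.8709       6,929.6126
  3     1,187.50     1,138.9896     3,416.9688      13,667.8750
  4     1,187.50     1,123.2639     4,493.0556      22,465.2778
  5    26,187.50    24,428.9199   122,144.5994     732,867.5967
  Σ                 29,017.2133   133,535.5992     778,272.5713
P = 29,017.2133.
Convexity = Σ t(t+1)·PV / [P·(1+y)²] = 778,272.5713 / (29,017.2133 × 1.028196) = 26.08556.

26.09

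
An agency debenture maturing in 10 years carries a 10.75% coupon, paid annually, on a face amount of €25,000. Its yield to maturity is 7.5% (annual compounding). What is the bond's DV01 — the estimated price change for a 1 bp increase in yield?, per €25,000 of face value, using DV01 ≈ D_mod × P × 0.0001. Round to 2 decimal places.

€19.71

Periodic yield y = 0.075.
  t   CF        PV=CF/(1+0.075)^t    t·PV
  1     2,687.50     2,500.0000     2,500.0000
  2     2,687.50     2,325.5814     4,651.1628
  3     2,687.50     2,163.3315     6,489.9946
  4     2,687.50     2,012.4014     8,049.6057
  5     2,687.50     1,872.0013     9,360.0066
  6     2,687.50     1,741.3966    10,448.3795
  7     2,687.50     1,619.9038    11,339.3266
  8     2,687.50     1,506.8873    12,055.0980
  9     2,687.50     1,401.7556    12,615.8003
  10   27,687.50    13,433.8069   134,338.0689
  Σ                 30,577.0658   211,847.4429
P = 30,577.0658; D_Mac = 6.92831 yrs; D_mod = 6.44494 yrs.
DV01 ≈ 6.44494 × 30,577.0658 × 0.0001 = 19.706739.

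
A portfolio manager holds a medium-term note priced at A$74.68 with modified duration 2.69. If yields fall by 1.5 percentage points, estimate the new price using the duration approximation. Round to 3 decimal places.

Duration approximation: ΔP/P ≈ -D_mod · Δy = -2.69 × (-0.015) = +0.040350.
New price ≈ 74.68 × (1 + 0.040350) = 77.693338.

A$77.693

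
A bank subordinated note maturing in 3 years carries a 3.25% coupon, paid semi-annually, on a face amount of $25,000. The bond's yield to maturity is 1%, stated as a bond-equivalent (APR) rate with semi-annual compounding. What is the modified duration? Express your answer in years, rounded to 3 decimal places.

Periodic yield y = 0.005. First find Macaulay duration:
  t   CF        PV=CF/(1+0.005)^t    t·PV
  1       406.25       404.2289       404.2289
  2       406.25       402.2178       804.4355
  3       406.25       400.2167     1,200.6501
  4       406.25       398.2256     1,592.9022
  5       406.25       396.2443     1,981.2217
  6    25,406.25    24,657.2249   147,943.3495
  Σ                 26,658.3581   153,926.7878
P = 26,658.3581; Macaulay duration = 153,926.7878 / 26,658.3581 = 5.77405 half-year periods = 2.88703 years.
Modified duration = D_Mac / (1 + y) = 2.88703 / 1.005 = 2.87266 years.

2.873 years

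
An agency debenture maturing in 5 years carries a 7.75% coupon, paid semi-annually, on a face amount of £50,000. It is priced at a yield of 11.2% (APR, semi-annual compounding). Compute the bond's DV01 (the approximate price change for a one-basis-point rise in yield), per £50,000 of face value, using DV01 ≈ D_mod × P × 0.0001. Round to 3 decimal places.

£17.206

Periodic yield y = 0.056.
  t   CF        PV=CF/(1+0.056)^t    t·PV
  1     1,937.50     1,834.7538     1,834.7538
  2     1,937.50     1,737.4562     3,474.9125
  3     1,937.50     1,645.3184     4,935.9552
  4     1,937.50     1,558.0667     6,232.2667
  5     1,937.50     1,475.4419     7,377.2096
  6     1,937.50     1,397.1988     8,383.1928
  7     1,937.50     1,323.1049     9,261.7344
  8     1,937.50     1,252.9403    10,023.5221
  9     1,937.50     1,186.4965    10,678.4682
  10   51,937.50    30,119.0909   301,190.9090
  Σ                 43,529.8684   363,392.9242
P = 43,529.8684; D_Mac = 8.34813 half-year periods = 4.17406 yrs; D_mod = 3.95271 yrs.
DV01 ≈ 3.95271 × 43,529.8684 × 0.0001 = 17.206104.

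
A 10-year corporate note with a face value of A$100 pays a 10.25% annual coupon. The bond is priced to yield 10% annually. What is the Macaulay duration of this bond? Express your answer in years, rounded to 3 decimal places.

Periodic yield y = 0.1. Discount each cash flow and weight by its year:
  t   CF        PV=CF/(1+0.1)^t    t·PV
  1        10.25         9.3182         9.3182
  2        10.25         8.4711        16.9421
  3        10.25         7.7010        23.1029
  4        10.25         7.0009        28.0036
  5        10.25         6.3644        31.8222
  6        10.25         5.7859        34.7151
  7        10.25         5.2599        36.8191
  8        10.25         4.7817        38.2536
  9        10.25         4.3470        39.1230
  10      110.25        42.5061       425.0615
  Σ                    101.5361       683.1614
Price P = Σ PV = 101.5361.
Macaulay duration = Σ(t·PV) / P = 683.1614 / 101.5361 = 6.72826 years.

6.728 years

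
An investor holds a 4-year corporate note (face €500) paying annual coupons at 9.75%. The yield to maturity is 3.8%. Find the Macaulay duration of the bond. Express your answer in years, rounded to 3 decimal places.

Periodic yield y = 0.038. Discount each cash flow and weight by its year:
  t   CF        PV=CF/(1+0.038)^t    t·PV
  1        48.75        46.9653        46.9653
  2        48.75        45.2460        90.4919
  3        48.75        43.5896       130.7687
  4       548.75       472.6995     1,890.7979
  Σ                    608.5003     2,159.0239
Price P = Σ PV = 608.5003.
Macaulay duration = Σ(t·PV) / P = 2,159.0239 / 608.5003 = 3.54811 years.

3.548 years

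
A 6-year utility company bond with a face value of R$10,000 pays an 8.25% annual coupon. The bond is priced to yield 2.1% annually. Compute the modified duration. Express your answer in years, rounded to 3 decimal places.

5.017 years

Periodic yield y = 0.021. First find Macaulay duration:
  t   CF        PV=CF/(1+0.021)^t    t·PV
  1       825.00       808.0313       808.0313
  2       825.00       791.4117     1,582.8234
  3       825.00       775.1339     2,325.4017
  4       825.00       759.1909     3,036.7635
  5       825.00       743.5758     3,717.8789
  6    10,825.00     9,555.9408    57,335.6451
  Σ                 13,433.2844    68,806.5439
P = 13,433.2844; Macaulay duration = 68,806.5439 / 13,433.2844 = 5.12209 years.
Modified duration = D_Mac / (1 + y) = 5.12209 / 1.021 = 5.01674 years.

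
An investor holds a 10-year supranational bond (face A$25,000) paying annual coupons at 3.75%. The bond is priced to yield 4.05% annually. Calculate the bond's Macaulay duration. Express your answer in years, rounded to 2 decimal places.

8.50 years

Periodic yield y = 0.0405. Discount each cash flow and weight by its year:
  t   CF        PV=CF/(1+0.0405)^t    t·PV
  1       937.50       901.0091       901.0091
  2       937.50       865.9386     1,731.8772
  3       937.50       832.2332     2,496.6995
  4       937.50       799.8397     3,199.3587
  5       937.50       768.7070     3,843.5352
  6       937.50       738.7862     4,432.7171
  7       937.50       710.0300     4,970.2098
  8       937.50       682.3931     5,459.1445
  9       937.50       655.8319     5,902.4868
  10   25,937.50    17,438.4254   174,384.2543
  Σ                 24,393.1941   207,321.2923
Price P = Σ PV = 24,393.1941.
Macaulay duration = Σ(t·PV) / P = 207,321.2923 / 24,393.1941 = 8.49914 years.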